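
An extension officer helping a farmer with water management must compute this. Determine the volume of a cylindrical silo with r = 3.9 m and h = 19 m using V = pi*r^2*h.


V = pi * r^2 * h
  = pi * 3.9^2 * 19
  = pi * 15.21 * 19
  = 907.89 m^3


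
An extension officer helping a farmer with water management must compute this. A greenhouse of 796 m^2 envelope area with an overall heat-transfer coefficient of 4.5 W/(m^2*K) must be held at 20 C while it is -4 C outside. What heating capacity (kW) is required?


dT = 20 - (-4) = 24 K
Q = U * A * dT
  = 4.5 * 796 * 24
  = 85968 W = 85.97 kW


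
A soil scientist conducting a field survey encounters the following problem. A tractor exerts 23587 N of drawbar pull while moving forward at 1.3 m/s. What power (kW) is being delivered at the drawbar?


P = F * v / 1000
  = 23587 * 1.3 / 1000
  = 30663.10 / 1000
  = 30.66 kW


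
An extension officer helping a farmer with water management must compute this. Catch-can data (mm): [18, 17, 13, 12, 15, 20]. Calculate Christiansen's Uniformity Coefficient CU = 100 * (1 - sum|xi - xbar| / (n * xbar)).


xbar = 95 / 6 = 15.833
sum|xi - xbar| = 15
CU = 100 * (1 - 15 / (6 * 15.833))
   = 100 * (1 - 0.1579)
   = 84.21%


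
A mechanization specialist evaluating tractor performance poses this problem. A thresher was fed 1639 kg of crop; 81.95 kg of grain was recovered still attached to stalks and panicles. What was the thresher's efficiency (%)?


eta = (total - unthreshed) / total * 100
    = (1639 - 81.95) / 1639 * 100
    = 1557.05 / 1639 * 100
    = 95%


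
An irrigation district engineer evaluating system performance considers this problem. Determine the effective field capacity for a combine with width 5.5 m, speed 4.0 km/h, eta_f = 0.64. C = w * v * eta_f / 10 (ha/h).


C = w * v * eta_f / 10
  = 5.5 * 4.0 * 0.64 / 10
  = 14.08 / 10
  = 1.41 ha/h


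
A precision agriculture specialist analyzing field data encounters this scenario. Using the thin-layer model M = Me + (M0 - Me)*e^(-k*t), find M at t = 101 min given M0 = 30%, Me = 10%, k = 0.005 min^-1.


M = Me + (M0 - Me) * e^(-k*t)
  = 10 + (30 - 10) * e^(-0.005*101)
  = 10 + 20 * e^(-0.505)
  = 10 + 20 * 0.60351
  = 10 + 12.0701
  = 22.07%


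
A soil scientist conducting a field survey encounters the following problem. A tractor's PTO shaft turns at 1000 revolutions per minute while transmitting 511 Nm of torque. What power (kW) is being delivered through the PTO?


P = 2*pi*n*T / 60000
  = 2*pi * 1000 * 511 / 60000
  = 3210707.69 / 60000
  = 53.51 kW


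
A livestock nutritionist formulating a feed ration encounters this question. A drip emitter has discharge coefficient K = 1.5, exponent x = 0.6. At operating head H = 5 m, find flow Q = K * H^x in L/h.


Q = K * H^x
  = 1.5 * 5^0.6
  = 1.5 * 2.6265
  = 3.94 L/h


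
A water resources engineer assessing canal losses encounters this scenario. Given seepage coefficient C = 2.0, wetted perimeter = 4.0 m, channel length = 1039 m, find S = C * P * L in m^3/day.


S = C * P * L
  = 2.0 * 4.0 * 1039
  = 8312 m^3/day


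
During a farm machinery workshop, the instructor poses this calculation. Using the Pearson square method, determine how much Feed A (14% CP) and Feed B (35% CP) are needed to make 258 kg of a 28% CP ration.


parts_A = CP_b - target = 35 - 28 = 7
parts_B = target - CP_a = 28 - 14 = 14
total_parts = 7 + 14 = 21
Feed A = 258 * 7 / 21 = 86 kg
Feed B = 258 * 14 / 21 = 172 kg

86 kg


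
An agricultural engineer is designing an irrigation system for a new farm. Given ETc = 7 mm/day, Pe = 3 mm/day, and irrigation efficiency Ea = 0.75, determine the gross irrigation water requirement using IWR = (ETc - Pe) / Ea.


IWR = (ETc - Pe) / Ea
    = (7 - 3) / 0.75
    = 4 / 0.75
    = 5.33 mm/day


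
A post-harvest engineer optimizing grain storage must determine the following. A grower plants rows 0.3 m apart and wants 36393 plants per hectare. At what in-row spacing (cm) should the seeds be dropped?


spacing = 10000 / (row_sp * density)
        = 10000 / (0.3 * 36393)
        = 10000 / 10917.90
        = 0.91593 m = 91.59 cm


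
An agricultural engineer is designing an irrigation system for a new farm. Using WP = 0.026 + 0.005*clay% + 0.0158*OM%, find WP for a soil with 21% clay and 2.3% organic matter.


WP = 0.026 + 0.005*21 + 0.0158*2.3
   = 0.026 + 0.1050 + 0.0363
   = 0.1673


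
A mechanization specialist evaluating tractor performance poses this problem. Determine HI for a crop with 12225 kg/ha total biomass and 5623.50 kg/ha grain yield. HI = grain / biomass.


HI = grain_yield / biomass
   = 5623.50 / 12225
   = 0.46


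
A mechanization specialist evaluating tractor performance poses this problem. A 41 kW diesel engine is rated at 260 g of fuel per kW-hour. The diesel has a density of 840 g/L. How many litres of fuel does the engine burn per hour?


FC = P * BSFC / rho_fuel
   = 41 * 260 / 840
   = 10660 / 840
   = 12.69 L/h


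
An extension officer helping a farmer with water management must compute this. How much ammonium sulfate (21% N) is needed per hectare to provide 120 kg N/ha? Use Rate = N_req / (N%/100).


Rate = N_required / (N_content / 100)
     = 120 / (21 / 100)
     = 120 / 0.21
     = 571.43 kg/ha


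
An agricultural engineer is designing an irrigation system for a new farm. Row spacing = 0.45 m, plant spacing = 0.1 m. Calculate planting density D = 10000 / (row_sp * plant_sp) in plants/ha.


D = 10000 / (row_sp * plant_sp)
  = 10000 / (0.45 * 0.1)
  = 10000 / 0.0450
  = 222222.22 plants/ha


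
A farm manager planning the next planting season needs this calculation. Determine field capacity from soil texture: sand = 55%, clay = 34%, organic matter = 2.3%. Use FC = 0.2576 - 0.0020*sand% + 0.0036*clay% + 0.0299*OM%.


FC = 0.2576 - 0.0020*55 + 0.0036*34 + 0.0299*2.3
   = 0.2576 - 0.1100 + 0.1224 + 0.0688
   = 0.3388


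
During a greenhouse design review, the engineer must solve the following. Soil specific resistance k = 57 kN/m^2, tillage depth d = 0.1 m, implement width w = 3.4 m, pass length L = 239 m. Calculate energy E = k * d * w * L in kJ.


E = k * d * w * L
  = 57 * 0.1 * 3.4 * 239
  = 4631.82 kJ


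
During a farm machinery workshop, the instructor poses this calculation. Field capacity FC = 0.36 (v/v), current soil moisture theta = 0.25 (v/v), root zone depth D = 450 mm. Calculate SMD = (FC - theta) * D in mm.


SMD = (FC - theta) * D
    = (0.36 - 0.25) * 450
    = 0.110 * 450
    = 49.50 mm


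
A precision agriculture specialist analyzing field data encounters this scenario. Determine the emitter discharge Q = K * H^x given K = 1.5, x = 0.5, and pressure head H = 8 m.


Q = K * H^x
  = 1.5 * 8^0.5
  = 1.5 * 2.8284
  = 4.24 L/h


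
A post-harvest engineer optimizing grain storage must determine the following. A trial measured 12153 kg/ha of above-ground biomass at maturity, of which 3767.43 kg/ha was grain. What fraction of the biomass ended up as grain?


HI = grain_yield / biomass
   = 3767.43 / 12153
   = 0.31


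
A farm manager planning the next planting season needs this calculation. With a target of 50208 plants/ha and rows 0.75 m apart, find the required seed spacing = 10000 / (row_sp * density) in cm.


spacing = 10000 / (row_sp * density)
        = 10000 / (0.75 * 50208)
        = 10000 / 37656
        = 0.26556 m = 26.56 cm


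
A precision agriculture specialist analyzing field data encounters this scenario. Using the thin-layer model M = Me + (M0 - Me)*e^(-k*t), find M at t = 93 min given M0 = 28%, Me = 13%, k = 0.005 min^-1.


M = Me + (M0 - Me) * e^(-k*t)
  = 13 + (28 - 13) * e^(-0.005*93)
  = 13 + 15 * e^(-0.465)
  = 13 + 15 * 0.62814
  = 13 + 9.4220
  = 22.42%


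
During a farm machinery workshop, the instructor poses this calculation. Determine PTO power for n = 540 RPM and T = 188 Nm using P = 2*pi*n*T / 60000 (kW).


P = 2*pi*n*T / 60000
  = 2*pi * 540 * 188 / 60000
  = 637868.97 / 60000
  = 10.63 kW


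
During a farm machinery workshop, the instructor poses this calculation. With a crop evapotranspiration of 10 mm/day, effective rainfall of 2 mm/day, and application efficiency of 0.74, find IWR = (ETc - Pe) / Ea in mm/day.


IWR = (ETc - Pe) / Ea
    = (10 - 2) / 0.74
    = 8 / 0.74
    = 10.81 mm/day


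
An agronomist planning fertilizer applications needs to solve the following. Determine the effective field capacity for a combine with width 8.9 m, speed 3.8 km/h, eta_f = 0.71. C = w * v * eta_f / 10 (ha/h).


C = w * v * eta_f / 10
  = 8.9 * 3.8 * 0.71 / 10
  = 24.01 / 10
  = 2.40 ha/h


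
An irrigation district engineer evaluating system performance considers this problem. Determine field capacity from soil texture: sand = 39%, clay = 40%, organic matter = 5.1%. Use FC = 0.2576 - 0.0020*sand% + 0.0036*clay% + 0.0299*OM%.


FC = 0.2576 - 0.0020*39 + 0.0036*40 + 0.0299*5.1
   = 0.2576 - 0.0780 + 0.1440 + 0.1525
   = 0.4761


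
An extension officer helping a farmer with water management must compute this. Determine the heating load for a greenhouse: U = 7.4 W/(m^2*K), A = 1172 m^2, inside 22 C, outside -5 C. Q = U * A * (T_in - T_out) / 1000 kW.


dT = 22 - (-5) = 27 K
Q = U * A * dT
  = 7.4 * 1172 * 27
  = 234165.60 W = 234.17 kW


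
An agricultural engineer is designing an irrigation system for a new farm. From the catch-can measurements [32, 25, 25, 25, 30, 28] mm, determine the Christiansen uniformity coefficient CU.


xbar = 165 / 6 = 27.500
sum|xi - xbar| = 15
CU = 100 * (1 - 15 / (6 * 27.500))
   = 100 * (1 - 0.0909)
   = 90.91%


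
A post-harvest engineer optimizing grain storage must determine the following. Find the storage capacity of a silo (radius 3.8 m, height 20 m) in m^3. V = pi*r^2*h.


V = pi * r^2 * h
  = pi * 3.8^2 * 20
  = pi * 14.44 * 20
  = 907.29 m^3


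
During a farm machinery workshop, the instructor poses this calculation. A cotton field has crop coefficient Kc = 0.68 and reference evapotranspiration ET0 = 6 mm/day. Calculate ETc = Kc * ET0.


ETc = Kc * ET0
    = 0.68 * 6
    = 4.08 mm/day


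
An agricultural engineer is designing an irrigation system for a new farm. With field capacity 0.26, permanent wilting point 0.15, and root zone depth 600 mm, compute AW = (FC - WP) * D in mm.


AW = (FC - WP) * D
   = (0.26 - 0.15) * 600
   = 0.11 * 600
   = 66 mm


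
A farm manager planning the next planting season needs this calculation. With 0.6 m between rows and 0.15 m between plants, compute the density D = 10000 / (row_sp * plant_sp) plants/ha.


D = 10000 / (row_sp * plant_sp)
  = 10000 / (0.6 * 0.15)
  = 10000 / 0.0900
  = 111111.11 plants/ha


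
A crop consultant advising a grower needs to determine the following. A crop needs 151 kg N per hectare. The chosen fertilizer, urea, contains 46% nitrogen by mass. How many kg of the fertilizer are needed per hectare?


Rate = N_required / (N_content / 100)
     = 151 / (46 / 100)
     = 151 / 0.46
     = 328.26 kg/ha


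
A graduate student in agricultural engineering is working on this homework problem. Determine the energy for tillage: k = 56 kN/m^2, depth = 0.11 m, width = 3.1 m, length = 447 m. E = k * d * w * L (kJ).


E = k * d * w * L
  = 56 * 0.11 * 3.1 * 447
  = 8535.91 kJ


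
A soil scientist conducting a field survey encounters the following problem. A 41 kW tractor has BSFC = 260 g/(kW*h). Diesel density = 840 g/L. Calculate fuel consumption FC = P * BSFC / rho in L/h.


FC = P * BSFC / rho_fuel
   = 41 * 260 / 840
   = 10660 / 840
   = 12.69 L/h


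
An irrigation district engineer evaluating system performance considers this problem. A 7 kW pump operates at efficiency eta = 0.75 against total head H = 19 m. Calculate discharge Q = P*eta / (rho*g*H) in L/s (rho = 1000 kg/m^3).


Q = (P * 1000 * eta) / (rho * g * H)
  = (7 * 1000 * 0.75) / (1000 * 9.81 * 19)
  = 5250 / 186390
  = 0.02817 m^3/s = 28.17 L/s


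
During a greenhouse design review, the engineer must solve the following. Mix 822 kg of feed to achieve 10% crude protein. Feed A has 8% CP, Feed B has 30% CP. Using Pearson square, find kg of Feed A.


parts_A = CP_b - target = 30 - 10 = 20
parts_B = target - CP_a = 10 - 8 = 2
total_parts = 20 + 2 = 22
Feed A = 822 * 20 / 22 = 747.27 kg
Feed B = 822 * 2 / 22 = 74.73 kg

747.27 kg


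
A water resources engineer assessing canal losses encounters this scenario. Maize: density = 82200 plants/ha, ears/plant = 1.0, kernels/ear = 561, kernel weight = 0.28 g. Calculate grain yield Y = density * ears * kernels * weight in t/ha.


Y = density * ears * kernels * kw
  = 82200 * 1.0 * 561 * 0.28 g/ha
  = 12911976.00 g/ha
  = 12911.98 kg/ha = 12.91 t/ha


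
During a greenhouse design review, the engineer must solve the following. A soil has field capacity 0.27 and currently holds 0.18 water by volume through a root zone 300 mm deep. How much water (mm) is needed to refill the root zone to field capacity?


SMD = (FC - theta) * D
    = (0.27 - 0.18) * 300
    = 0.090 * 300
    = 27 mm


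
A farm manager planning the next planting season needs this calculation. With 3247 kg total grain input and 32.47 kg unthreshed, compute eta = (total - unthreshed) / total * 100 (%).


eta = (total - unthreshed) / total * 100
    = (3247 - 32.47) / 3247 * 100
    = 3214.53 / 3247 * 100
    = 99%


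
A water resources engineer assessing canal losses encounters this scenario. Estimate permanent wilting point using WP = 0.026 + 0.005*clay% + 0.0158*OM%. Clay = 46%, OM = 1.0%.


WP = 0.026 + 0.005*46 + 0.0158*1.0
   = 0.026 + 0.2300 + 0.0158
   = 0.2718


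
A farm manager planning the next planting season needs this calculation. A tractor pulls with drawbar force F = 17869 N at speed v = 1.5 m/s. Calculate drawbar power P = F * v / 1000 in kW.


P = F * v / 1000
  = 17869 * 1.5 / 1000
  = 26803.50 / 1000
  = 26.80 kW


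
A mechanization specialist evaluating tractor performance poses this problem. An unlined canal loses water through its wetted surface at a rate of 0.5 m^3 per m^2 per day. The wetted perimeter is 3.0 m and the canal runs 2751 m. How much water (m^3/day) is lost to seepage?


S = C * P * L
  = 0.5 * 3.0 * 2751
  = 4126.50 m^3/day


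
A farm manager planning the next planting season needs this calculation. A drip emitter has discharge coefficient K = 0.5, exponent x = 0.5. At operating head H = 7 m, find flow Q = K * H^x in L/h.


Q = K * H^x
  = 0.5 * 7^0.5
  = 0.5 * 2.6458
  = 1.32 L/h


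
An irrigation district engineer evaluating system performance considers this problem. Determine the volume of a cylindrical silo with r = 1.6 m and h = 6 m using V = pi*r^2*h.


V = pi * r^2 * h
  = pi * 1.6^2 * 6
  = pi * 2.56 * 6
  = 48.25 m^3


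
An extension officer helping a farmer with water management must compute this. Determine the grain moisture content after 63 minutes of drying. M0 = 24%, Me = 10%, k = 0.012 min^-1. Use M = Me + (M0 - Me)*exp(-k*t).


M = Me + (M0 - Me) * e^(-k*t)
  = 10 + (24 - 10) * e^(-0.012*63)
  = 10 + 14 * e^(-0.756)
  = 10 + 14 * 0.46954
  = 10 + 6.5736
  = 16.57%


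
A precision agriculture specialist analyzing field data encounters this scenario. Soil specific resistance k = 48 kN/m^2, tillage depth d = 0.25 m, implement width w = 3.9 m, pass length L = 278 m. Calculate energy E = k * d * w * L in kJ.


E = k * d * w * L
  = 48 * 0.25 * 3.9 * 278
  = 13010.40 kJ


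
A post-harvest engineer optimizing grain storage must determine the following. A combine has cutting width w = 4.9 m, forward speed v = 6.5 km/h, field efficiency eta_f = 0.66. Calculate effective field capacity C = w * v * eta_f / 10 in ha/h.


C = w * v * eta_f / 10
  = 4.9 * 6.5 * 0.66 / 10
  = 21.02 / 10
  = 2.10 ha/h


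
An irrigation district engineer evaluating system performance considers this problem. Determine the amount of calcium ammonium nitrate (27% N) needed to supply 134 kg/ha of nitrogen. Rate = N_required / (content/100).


Rate = N_required / (N_content / 100)
     = 134 / (27 / 100)
     = 134 / 0.27
     = 496.30 kg/ha


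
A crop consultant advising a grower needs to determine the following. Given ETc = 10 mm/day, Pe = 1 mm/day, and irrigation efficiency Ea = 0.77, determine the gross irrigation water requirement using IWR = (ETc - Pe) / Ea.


IWR = (ETc - Pe) / Ea
    = (10 - 1) / 0.77
    = 9 / 0.77
    = 11.69 mm/day


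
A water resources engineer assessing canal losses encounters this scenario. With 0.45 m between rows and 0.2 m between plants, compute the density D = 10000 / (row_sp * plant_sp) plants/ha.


D = 10000 / (row_sp * plant_sp)
  = 10000 / (0.45 * 0.2)
  = 10000 / 0.0900
  = 111111.11 plants/ha


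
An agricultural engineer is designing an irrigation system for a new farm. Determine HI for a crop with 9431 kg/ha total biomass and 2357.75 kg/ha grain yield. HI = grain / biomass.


HI = grain_yield / biomass
   = 2357.75 / 9431
   = 0.25


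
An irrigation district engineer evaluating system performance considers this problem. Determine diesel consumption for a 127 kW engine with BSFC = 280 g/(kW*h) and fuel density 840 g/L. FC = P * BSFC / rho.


FC = P * BSFC / rho_fuel
   = 127 * 280 / 840
   = 35560 / 840
   = 42.33 L/h


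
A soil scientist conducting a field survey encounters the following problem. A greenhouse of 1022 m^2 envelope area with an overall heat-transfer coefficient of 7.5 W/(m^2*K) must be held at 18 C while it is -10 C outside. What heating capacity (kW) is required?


dT = 18 - (-10) = 28 K
Q = U * A * dT
  = 7.5 * 1022 * 28
  = 214620 W = 214.62 kW


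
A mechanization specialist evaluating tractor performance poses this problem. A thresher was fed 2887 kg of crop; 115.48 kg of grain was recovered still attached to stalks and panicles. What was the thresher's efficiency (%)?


eta = (total - unthreshed) / total * 100
    = (2887 - 115.48) / 2887 * 100
    = 2771.52 / 2887 * 100
    = 96%


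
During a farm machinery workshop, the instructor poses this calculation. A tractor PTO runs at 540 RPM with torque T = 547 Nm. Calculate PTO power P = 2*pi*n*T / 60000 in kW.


P = 2*pi*n*T / 60000
  = 2*pi * 540 * 547 / 60000
  = 1855927.28 / 60000
  = 30.93 kW


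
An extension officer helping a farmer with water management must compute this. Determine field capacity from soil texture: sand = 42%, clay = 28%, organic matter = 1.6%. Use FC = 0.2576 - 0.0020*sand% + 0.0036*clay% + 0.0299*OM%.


FC = 0.2576 - 0.0020*42 + 0.0036*28 + 0.0299*1.6
   = 0.2576 - 0.0840 + 0.1008 + 0.0478
   = 0.3222


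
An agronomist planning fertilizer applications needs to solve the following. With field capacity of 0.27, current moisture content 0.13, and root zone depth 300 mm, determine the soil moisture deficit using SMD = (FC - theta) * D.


SMD = (FC - theta) * D
    = (0.27 - 0.13) * 300
    = 0.140 * 300
    = 42 mm


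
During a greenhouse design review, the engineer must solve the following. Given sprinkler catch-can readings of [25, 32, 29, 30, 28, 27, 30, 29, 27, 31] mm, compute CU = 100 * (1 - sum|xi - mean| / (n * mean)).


xbar = 288 / 10 = 28.800
sum|xi - xbar| = 16.400
CU = 100 * (1 - 16.400 / (10 * 28.800))
   = 100 * (1 - 0.0569)
   = 94.31%


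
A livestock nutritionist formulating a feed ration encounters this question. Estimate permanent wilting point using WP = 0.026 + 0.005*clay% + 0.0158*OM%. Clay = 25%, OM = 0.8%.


WP = 0.026 + 0.005*25 + 0.0158*0.8
   = 0.026 + 0.1250 + 0.0126
   = 0.1636


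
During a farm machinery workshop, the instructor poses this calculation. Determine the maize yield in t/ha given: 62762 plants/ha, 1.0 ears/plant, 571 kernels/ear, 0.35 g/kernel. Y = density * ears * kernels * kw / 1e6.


Y = density * ears * kernels * kw
  = 62762 * 1.0 * 571 * 0.35 g/ha
  = 12542985.70 g/ha
  = 12542.99 kg/ha = 12.54 t/ha


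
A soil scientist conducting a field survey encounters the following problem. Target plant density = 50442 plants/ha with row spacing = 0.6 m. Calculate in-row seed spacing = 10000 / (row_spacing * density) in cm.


spacing = 10000 / (row_sp * density)
        = 10000 / (0.6 * 50442)
        = 10000 / 30265.20
        = 0.33041 m = 33.04 cm


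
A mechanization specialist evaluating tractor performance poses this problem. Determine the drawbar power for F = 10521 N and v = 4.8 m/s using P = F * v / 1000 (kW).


P = F * v / 1000
  = 10521 * 4.8 / 1000
  = 50500.80 / 1000
  = 50.50 kW


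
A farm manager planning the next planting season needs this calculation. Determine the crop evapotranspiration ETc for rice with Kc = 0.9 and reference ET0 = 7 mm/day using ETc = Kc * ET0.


ETc = Kc * ET0
    = 0.9 * 7
    = 6.30 mm/day


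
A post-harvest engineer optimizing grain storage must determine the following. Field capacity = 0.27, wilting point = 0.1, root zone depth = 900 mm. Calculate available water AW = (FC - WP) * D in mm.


AW = (FC - WP) * D
   = (0.27 - 0.1) * 900
   = 0.17 * 900
   = 153 mm


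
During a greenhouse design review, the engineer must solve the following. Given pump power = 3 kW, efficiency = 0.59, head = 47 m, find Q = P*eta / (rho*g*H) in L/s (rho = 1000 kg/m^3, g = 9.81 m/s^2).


Q = (P * 1000 * eta) / (rho * g * H)
  = (3 * 1000 * 0.59) / (1000 * 9.81 * 47)
  = 1770 / 461070
  = 0.00384 m^3/s = 3.84 L/s


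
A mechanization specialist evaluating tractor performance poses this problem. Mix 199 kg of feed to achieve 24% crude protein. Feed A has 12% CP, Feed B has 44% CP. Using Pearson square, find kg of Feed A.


parts_A = CP_b - target = 44 - 24 = 20
parts_B = target - CP_a = 24 - 12 = 12
total_parts = 20 + 12 = 32
Feed A = 199 * 20 / 32 = 124.38 kg
Feed B = 199 * 12 / 32 = 74.63 kg

124.38 kg


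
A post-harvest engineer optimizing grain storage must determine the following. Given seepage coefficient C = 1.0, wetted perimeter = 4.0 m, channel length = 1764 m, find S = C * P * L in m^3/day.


S = C * P * L
  = 1.0 * 4.0 * 1764
  = 7056 m^3/day


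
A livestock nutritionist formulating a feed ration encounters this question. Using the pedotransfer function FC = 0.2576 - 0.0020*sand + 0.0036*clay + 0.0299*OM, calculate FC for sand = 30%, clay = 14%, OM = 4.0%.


FC = 0.2576 - 0.0020*30 + 0.0036*14 + 0.0299*4.0
   = 0.2576 - 0.0600 + 0.0504 + 0.1196
   = 0.3676


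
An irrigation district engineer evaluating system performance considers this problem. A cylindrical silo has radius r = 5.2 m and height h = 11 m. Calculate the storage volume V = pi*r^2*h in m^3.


V = pi * r^2 * h
  = pi * 5.2^2 * 11
  = pi * 27.04 * 11
  = 934.44 m^3


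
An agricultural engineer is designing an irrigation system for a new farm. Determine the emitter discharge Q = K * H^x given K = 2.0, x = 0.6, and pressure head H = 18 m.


Q = K * H^x
  = 2.0 * 18^0.6
  = 2.0 * 5.6645
  = 11.33 L/h


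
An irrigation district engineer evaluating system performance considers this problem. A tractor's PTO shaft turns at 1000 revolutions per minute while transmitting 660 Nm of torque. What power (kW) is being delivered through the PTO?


P = 2*pi*n*T / 60000
  = 2*pi * 1000 * 660 / 60000
  = 4146902.30 / 60000
  = 69.12 kW


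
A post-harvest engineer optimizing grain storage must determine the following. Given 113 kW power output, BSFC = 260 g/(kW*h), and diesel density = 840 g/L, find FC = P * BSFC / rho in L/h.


FC = P * BSFC / rho_fuel
   = 113 * 260 / 840
   = 29380 / 840
   = 34.98 L/h


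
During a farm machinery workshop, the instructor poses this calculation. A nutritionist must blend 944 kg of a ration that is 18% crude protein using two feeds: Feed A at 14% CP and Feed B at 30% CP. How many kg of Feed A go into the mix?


parts_A = CP_b - target = 30 - 18 = 12
parts_B = target - CP_a = 18 - 14 = 4
total_parts = 12 + 4 = 16
Feed A = 944 * 12 / 16 = 708 kg
Feed B = 944 * 4 / 16 = 236 kg

708 kg


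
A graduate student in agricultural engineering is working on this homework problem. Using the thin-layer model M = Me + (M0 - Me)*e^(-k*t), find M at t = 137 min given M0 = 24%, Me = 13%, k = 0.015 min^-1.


M = Me + (M0 - Me) * e^(-k*t)
  = 13 + (24 - 13) * e^(-0.015*137)
  = 13 + 11 * e^(-2.055)
  = 13 + 11 * 0.12809
  = 13 + 1.4090
  = 14.41%


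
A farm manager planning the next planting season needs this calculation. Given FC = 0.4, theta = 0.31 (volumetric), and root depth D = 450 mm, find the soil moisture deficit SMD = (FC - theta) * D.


SMD = (FC - theta) * D
    = (0.4 - 0.31) * 450
    = 0.090 * 450
    = 40.50 mm


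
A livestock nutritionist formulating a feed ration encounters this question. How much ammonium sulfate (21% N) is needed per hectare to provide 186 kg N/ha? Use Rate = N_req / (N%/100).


Rate = N_required / (N_content / 100)
     = 186 / (21 / 100)
     = 186 / 0.21
     = 885.71 kg/ha


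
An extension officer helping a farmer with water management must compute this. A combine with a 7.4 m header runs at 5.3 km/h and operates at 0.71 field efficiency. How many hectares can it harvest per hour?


C = w * v * eta_f / 10
  = 7.4 * 5.3 * 0.71 / 10
  = 27.85 / 10
  = 2.78 ha/h


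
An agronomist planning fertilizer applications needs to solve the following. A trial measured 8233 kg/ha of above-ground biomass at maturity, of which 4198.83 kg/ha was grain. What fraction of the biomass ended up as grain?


HI = grain_yield / biomass
   = 4198.83 / 8233
   = 0.51


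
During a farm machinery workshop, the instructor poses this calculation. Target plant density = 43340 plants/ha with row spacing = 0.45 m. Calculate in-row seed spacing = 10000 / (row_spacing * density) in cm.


spacing = 10000 / (row_sp * density)
        = 10000 / (0.45 * 43340)
        = 10000 / 19503
        = 0.51274 m = 51.27 cm


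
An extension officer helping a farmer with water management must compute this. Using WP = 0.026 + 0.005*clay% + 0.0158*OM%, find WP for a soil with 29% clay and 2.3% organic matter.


WP = 0.026 + 0.005*29 + 0.0158*2.3
   = 0.026 + 0.1450 + 0.0363
   = 0.2073


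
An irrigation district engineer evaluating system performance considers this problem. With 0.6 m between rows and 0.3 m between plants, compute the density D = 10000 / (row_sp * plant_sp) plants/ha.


D = 10000 / (row_sp * plant_sp)
  = 10000 / (0.6 * 0.3)
  = 10000 / 0.1800
  = 55555.56 plants/ha


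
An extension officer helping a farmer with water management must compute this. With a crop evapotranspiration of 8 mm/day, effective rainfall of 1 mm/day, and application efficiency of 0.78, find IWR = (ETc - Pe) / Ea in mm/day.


IWR = (ETc - Pe) / Ea
    = (8 - 1) / 0.78
    = 7 / 0.78
    = 8.97 mm/day


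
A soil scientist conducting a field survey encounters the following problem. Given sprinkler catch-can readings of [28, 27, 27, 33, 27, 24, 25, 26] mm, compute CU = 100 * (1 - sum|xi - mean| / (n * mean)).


xbar = 217 / 8 = 27.125
sum|xi - xbar| = 13.500
CU = 100 * (1 - 13.500 / (8 * 27.125))
   = 100 * (1 - 0.0622)
   = 93.78%


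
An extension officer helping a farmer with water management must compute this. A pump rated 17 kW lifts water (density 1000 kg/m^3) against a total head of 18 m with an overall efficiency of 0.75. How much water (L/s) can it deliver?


Q = (P * 1000 * eta) / (rho * g * H)
  = (17 * 1000 * 0.75) / (1000 * 9.81 * 18)
  = 12750 / 176580
  = 0.07221 m^3/s = 72.21 L/s


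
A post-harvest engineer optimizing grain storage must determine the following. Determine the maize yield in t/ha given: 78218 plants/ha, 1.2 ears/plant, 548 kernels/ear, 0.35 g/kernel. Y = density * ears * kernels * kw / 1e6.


Y = density * ears * kernels * kw
  = 78218 * 1.2 * 548 * 0.35 g/ha
  = 18002654.88 g/ha
  = 18002.65 kg/ha = 18.00 t/ha


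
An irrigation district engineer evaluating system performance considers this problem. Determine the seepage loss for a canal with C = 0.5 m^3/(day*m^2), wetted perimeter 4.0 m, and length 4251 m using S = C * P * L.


S = C * P * L
  = 0.5 * 4.0 * 4251
  = 8502 m^3/day


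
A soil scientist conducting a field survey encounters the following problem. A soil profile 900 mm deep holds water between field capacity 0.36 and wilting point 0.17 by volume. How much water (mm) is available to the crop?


AW = (FC - WP) * D
   = (0.36 - 0.17) * 900
   = 0.19 * 900
   = 171 mm


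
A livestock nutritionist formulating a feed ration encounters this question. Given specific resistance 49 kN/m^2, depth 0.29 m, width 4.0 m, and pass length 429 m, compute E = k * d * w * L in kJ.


E = k * d * w * L
  = 49 * 0.29 * 4.0 * 429
  = 24384.36 kJ


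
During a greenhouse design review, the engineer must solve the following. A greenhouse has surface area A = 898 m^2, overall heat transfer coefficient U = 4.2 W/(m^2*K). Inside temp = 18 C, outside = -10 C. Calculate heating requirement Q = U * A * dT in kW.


dT = 18 - (-10) = 28 K
Q = U * A * dT
  = 4.2 * 898 * 28
  = 105604.80 W = 105.60 kW


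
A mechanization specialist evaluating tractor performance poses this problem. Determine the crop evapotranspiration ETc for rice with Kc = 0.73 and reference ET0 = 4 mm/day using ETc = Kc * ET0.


ETc = Kc * ET0
    = 0.73 * 4
    = 2.92 mm/day


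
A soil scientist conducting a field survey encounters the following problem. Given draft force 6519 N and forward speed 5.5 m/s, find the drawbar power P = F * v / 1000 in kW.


P = F * v / 1000
  = 6519 * 5.5 / 1000
  = 35854.50 / 1000
  = 35.85 kW


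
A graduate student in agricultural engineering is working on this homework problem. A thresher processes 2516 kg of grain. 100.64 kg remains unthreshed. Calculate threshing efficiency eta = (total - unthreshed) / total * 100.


eta = (total - unthreshed) / total * 100
    = (2516 - 100.64) / 2516 * 100
    = 2415.36 / 2516 * 100
    = 96%


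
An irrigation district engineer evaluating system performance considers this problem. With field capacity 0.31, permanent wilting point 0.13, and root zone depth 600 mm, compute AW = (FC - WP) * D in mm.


AW = (FC - WP) * D
   = (0.31 - 0.13) * 600
   = 0.18 * 600
   = 108 mm


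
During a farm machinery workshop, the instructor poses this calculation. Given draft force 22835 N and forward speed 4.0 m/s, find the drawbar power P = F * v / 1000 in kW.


P = F * v / 1000
  = 22835 * 4.0 / 1000
  = 91340 / 1000
  = 91.34 kW


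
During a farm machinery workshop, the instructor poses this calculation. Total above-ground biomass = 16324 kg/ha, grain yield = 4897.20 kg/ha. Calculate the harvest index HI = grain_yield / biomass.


HI = grain_yield / biomass
   = 4897.20 / 16324
   = 0.30


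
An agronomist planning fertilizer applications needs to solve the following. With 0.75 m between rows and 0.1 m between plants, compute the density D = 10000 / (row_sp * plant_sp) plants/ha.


D = 10000 / (row_sp * plant_sp)
  = 10000 / (0.75 * 0.1)
  = 10000 / 0.0750
  = 133333.33 plants/ha


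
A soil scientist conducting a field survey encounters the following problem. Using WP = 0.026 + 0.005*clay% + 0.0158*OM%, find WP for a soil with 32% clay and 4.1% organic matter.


WP = 0.026 + 0.005*32 + 0.0158*4.1
   = 0.026 + 0.1600 + 0.0648
   = 0.2508


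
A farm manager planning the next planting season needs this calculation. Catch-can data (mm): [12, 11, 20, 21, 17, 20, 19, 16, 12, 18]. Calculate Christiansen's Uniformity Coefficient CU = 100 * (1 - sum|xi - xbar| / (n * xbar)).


xbar = 166 / 10 = 16.600
sum|xi - xbar| = 30.800
CU = 100 * (1 - 30.800 / (10 * 16.600))
   = 100 * (1 - 0.1855)
   = 81.45%


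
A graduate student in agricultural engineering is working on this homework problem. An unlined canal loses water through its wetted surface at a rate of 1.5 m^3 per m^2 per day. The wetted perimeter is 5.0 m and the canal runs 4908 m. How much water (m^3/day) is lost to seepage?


S = C * P * L
  = 1.5 * 5.0 * 4908
  = 36810 m^3/day


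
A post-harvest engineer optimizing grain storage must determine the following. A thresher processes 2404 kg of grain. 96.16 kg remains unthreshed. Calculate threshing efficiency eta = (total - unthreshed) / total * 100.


eta = (total - unthreshed) / total * 100
    = (2404 - 96.16) / 2404 * 100
    = 2307.84 / 2404 * 100
    = 96%


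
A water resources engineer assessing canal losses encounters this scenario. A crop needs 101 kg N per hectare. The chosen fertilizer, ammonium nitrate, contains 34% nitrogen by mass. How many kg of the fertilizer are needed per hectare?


Rate = N_required / (N_content / 100)
     = 101 / (34 / 100)
     = 101 / 0.34
     = 297.06 kg/ha


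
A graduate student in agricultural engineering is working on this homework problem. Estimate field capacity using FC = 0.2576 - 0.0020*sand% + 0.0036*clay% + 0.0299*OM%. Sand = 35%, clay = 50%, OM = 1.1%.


FC = 0.2576 - 0.0020*35 + 0.0036*50 + 0.0299*1.1
   = 0.2576 - 0.0700 + 0.1800 + 0.0329
   = 0.4005


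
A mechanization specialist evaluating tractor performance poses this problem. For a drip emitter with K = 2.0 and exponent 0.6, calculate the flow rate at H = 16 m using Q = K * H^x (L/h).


Q = K * H^x
  = 2.0 * 16^0.6
  = 2.0 * 5.2780
  = 10.56 L/h


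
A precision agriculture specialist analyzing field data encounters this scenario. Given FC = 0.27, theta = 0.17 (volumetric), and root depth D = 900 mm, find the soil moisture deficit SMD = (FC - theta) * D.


SMD = (FC - theta) * D
    = (0.27 - 0.17) * 900
    = 0.100 * 900
    = 90 mm


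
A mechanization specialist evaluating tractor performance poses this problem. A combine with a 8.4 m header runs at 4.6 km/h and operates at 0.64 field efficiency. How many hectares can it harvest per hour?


C = w * v * eta_f / 10
  = 8.4 * 4.6 * 0.64 / 10
  = 24.73 / 10
  = 2.47 ha/h


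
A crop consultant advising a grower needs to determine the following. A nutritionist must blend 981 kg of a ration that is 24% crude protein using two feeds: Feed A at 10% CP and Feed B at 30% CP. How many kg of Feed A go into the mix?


parts_A = CP_b - target = 30 - 24 = 6
parts_B = target - CP_a = 24 - 10 = 14
total_parts = 6 + 14 = 20
Feed A = 981 * 6 / 20 = 294.30 kg
Feed B = 981 * 14 / 20 = 686.70 kg

294.30 kg


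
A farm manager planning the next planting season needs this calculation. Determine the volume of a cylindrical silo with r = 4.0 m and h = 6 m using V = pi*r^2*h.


V = pi * r^2 * h
  = pi * 4.0^2 * 6
  = pi * 16 * 6
  = 301.59 m^3


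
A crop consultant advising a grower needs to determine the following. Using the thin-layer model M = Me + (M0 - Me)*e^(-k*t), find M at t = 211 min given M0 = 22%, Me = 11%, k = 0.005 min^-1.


M = Me + (M0 - Me) * e^(-k*t)
  = 11 + (22 - 11) * e^(-0.005*211)
  = 11 + 11 * e^(-1.055)
  = 11 + 11 * 0.34819
  = 11 + 3.8301
  = 14.83%


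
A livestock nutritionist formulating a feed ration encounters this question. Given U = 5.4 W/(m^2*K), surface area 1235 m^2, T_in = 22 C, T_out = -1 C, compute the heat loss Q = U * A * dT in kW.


dT = 22 - (-1) = 23 K
Q = U * A * dT
  = 5.4 * 1235 * 23
  = 153387 W = 153.39 kW


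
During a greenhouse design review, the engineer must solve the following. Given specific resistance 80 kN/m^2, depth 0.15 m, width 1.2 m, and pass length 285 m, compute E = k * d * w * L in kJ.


E = k * d * w * L
  = 80 * 0.15 * 1.2 * 285
  = 4104 kJ


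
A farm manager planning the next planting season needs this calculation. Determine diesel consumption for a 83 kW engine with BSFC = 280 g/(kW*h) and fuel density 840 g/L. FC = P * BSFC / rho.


FC = P * BSFC / rho_fuel
   = 83 * 280 / 840
   = 23240 / 840
   = 27.67 L/h


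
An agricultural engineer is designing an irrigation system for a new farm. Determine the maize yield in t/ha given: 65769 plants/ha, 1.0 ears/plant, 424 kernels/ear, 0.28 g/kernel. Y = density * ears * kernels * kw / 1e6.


Y = density * ears * kernels * kw
  = 65769 * 1.0 * 424 * 0.28 g/ha
  = 7808095.68 g/ha
  = 7808.10 kg/ha = 7.81 t/ha


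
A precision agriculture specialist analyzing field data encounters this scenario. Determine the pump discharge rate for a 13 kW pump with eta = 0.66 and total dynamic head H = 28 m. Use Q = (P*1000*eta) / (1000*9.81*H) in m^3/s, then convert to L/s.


Q = (P * 1000 * eta) / (rho * g * H)
  = (13 * 1000 * 0.66) / (1000 * 9.81 * 28)
  = 8580 / 274680
  = 0.03124 m^3/s = 31.24 L/s


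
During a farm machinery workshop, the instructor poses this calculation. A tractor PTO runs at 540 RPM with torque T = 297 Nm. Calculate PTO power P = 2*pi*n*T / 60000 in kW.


P = 2*pi*n*T / 60000
  = 2*pi * 540 * 297 / 60000
  = 1007697.26 / 60000
  = 16.79 kW


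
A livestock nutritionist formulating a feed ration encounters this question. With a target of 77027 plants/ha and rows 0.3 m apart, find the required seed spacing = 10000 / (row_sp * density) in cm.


spacing = 10000 / (row_sp * density)
        = 10000 / (0.3 * 77027)
        = 10000 / 23108.10
        = 0.43275 m = 43.27 cm


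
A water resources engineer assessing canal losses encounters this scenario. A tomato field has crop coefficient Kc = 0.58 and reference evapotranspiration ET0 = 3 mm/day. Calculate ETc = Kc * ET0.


ETc = Kc * ET0
    = 0.58 * 3
    = 1.74 mm/day


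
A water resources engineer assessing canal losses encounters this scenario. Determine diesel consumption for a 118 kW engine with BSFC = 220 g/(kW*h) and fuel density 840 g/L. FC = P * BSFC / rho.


FC = P * BSFC / rho_fuel
   = 118 * 220 / 840
   = 25960 / 840
   = 30.90 L/h


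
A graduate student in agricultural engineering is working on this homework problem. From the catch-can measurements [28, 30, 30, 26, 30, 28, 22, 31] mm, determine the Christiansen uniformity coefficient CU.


xbar = 225 / 8 = 28.125
sum|xi - xbar| = 17
CU = 100 * (1 - 17 / (8 * 28.125))
   = 100 * (1 - 0.0756)
   = 92.44%


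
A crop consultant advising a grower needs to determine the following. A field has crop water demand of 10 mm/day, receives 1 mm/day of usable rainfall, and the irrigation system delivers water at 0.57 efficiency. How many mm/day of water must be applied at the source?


IWR = (ETc - Pe) / Ea
    = (10 - 1) / 0.57
    = 9 / 0.57
    = 15.79 mm/day


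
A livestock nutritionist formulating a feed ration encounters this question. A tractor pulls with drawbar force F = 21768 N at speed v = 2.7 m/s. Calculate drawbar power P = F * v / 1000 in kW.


P = F * v / 1000
  = 21768 * 2.7 / 1000
  = 58773.60 / 1000
  = 58.77 kW


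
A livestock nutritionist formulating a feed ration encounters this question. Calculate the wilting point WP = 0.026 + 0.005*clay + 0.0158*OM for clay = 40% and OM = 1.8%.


WP = 0.026 + 0.005*40 + 0.0158*1.8
   = 0.026 + 0.2000 + 0.0284
   = 0.2544


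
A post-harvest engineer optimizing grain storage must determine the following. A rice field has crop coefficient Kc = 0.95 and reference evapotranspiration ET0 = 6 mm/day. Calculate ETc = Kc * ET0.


ETc = Kc * ET0
    = 0.95 * 6
    = 5.70 mm/day


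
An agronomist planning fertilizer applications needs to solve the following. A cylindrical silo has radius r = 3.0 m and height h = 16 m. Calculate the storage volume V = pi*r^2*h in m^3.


V = pi * r^2 * h
  = pi * 3.0^2 * 16
  = pi * 9 * 16
  = 452.39 m^3


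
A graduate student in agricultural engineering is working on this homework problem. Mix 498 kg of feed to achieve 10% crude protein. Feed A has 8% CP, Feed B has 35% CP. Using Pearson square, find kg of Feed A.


parts_A = CP_b - target = 35 - 10 = 25
parts_B = target - CP_a = 10 - 8 = 2
total_parts = 25 + 2 = 27
Feed A = 498 * 25 / 27 = 461.11 kg
Feed B = 498 * 2 / 27 = 36.89 kg

461.11 kg


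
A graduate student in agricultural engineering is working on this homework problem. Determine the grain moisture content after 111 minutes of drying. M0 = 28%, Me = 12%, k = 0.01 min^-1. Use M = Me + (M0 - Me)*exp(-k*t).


M = Me + (M0 - Me) * e^(-k*t)
  = 12 + (28 - 12) * e^(-0.01*111)
  = 12 + 16 * e^(-1.110)
  = 12 + 16 * 0.32956
  = 12 + 5.2729
  = 17.27%
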